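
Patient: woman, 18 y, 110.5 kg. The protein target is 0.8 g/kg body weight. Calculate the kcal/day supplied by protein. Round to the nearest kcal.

Protein = 0.8 g/kg × 110.5 kg = 88.4 g/day.
Protein energy = 88.4 g × 4 kcal/g = 353.6 kcal/day.

354 kcal/day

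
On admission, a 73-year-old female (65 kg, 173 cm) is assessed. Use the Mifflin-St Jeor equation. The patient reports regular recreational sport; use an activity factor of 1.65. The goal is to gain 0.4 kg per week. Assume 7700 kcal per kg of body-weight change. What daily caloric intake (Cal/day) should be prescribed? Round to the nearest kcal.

Mifflin-St Jeor (female): BMR = 10(65) + 6.25(173) − 5(73) − 161 = 650 + 1081.25 − 365 − 161 = 1205.25 kcal/day.
TEE = 1205.25 × 1.65 = 1988.6625 kcal/day.
Required daily surplus = 0.4 × 7700 ÷ 7 = 440 kcal/day.
Target intake = 1988.6625 + 440 = 2428.6625 kcal/day.

2429 Cal/day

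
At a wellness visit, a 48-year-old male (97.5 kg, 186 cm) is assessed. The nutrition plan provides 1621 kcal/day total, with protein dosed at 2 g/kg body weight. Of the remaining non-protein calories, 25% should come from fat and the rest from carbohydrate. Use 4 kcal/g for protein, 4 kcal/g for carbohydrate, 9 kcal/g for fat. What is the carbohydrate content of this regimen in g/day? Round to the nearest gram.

Protein = 2 × 97.5 = 195 g → 195 × 4 = 780 kcal.
Non-protein calories = 1621 − 780 = 841 kcal.
Fat: 25% × 841 = 210.25 kcal; carbohydrate: 630.75 kcal.
Carbohydrate: 630.75 kcal ÷ 4 kcal/g = 157.6875 g.

158 g/day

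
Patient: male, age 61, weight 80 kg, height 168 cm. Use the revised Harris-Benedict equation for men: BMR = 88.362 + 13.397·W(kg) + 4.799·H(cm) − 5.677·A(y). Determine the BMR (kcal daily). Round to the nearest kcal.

Harris-Benedict: BMR = 88.362 + 13.397(80) + 4.799(168) − 5.677(61) = 1620.057 kcal/day.

1620 kcal daily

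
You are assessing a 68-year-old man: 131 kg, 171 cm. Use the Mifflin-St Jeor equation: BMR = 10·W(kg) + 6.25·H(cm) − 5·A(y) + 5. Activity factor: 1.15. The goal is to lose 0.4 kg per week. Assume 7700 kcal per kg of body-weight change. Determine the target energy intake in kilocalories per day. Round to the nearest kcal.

1910 kilocalories per day

Mifflin-St Jeor (male): BMR = 10(131) + 6.25(171) − 5(68) + 5 = 1310 + 1068.75 − 340 + 5 = 2043.75 kcal/day.
TEE = 2043.75 × 1.15 = 2350.3125 kcal/day.
Required daily deficit = 0.4 × 7700 ÷ 7 = 440 kcal/day.
Target intake = 2350.3125 − 440 = 1910.3125 kcal/day.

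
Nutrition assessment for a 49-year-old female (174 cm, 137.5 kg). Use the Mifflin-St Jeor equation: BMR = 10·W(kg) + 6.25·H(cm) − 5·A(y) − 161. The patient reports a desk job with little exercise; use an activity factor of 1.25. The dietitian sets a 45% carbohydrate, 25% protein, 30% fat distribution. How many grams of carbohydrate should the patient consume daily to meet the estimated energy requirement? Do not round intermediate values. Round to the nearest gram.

289 g/day

Mifflin-St Jeor (female): BMR = 10(137.5) + 6.25(174) − 5(49) − 161 = 1375 + 1087.5 − 245 − 161 = 2056.5 kcal/day.
TEE = 2056.5 × 1.25 = 2570.625 kcal/day.
Carbohydrate energy = 45% × 2570.625 = 1156.7813 kcal.
Carbohydrate = 1156.7813 ÷ 4 kcal/g = 289.1953 g.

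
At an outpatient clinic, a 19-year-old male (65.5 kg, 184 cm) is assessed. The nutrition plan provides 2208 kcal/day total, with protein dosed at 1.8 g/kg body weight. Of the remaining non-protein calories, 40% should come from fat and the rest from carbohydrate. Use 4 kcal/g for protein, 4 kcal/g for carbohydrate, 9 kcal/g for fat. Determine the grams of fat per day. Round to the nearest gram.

Protein = 1.8 × 65.5 = 117.9 g → 117.9 × 4 = 471.6 kcal.
Non-protein calories = 2208 − 471.6 = 1736.4 kcal.
Fat: 40% × 1736.4 = 694.56 kcal; carbohydrate: 1041.84 kcal.
Fat: 694.56 kcal ÷ 9 kcal/g = 77.1733 g.

77 g/day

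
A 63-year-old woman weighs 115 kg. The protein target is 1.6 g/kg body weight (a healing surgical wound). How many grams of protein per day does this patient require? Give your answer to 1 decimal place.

184.0 g/day

Protein = 1.6 g/kg × 115 kg = 184 g/day.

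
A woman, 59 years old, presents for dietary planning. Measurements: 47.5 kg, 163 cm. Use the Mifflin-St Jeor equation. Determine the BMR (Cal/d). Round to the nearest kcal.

1038 Cal/d

Mifflin-St Jeor (female): BMR = 10(47.5) + 6.25(163) − 5(59) − 161 = 475 + 1018.75 − 295 − 161 = 1037.75 kcal/day.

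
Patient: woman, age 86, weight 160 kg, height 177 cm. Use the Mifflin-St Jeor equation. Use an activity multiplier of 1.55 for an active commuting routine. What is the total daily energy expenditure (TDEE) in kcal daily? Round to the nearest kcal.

Mifflin-St Jeor (female): BMR = 10(160) + 6.25(177) − 5(86) − 161 = 1600 + 1106.25 − 430 − 161 = 2115.25 kcal/day.
TEE = BMR × activity factor = 2115.25 × 1.55 = 3278.6375 kcal/day.

3279 kcal daily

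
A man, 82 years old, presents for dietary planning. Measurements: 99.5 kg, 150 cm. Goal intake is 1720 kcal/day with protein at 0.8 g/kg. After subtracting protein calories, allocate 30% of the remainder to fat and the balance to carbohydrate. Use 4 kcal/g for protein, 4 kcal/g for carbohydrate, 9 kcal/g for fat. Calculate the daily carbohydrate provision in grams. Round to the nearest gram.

Protein = 0.8 × 99.5 = 79.6 g → 79.6 × 4 = 318.4 kcal.
Non-protein calories = 1720 − 318.4 = 1401.6 kcal.
Fat: 30% × 1401.6 = 420.48 kcal; carbohydrate: 981.12 kcal.
Carbohydrate: 981.12 kcal ÷ 4 kcal/g = 245.28 g.

245 g/day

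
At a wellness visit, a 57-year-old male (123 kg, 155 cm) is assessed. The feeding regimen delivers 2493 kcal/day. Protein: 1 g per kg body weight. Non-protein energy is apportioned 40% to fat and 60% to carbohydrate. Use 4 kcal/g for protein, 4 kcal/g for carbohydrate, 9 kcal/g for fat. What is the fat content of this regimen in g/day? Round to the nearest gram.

Protein = 1 × 123 = 123 g → 123 × 4 = 492 kcal.
Non-protein calories = 2493 − 492 = 2001 kcal.
Fat: 40% × 2001 = 800.4 kcal; carbohydrate: 1200.6 kcal.
Fat: 800.4 kcal ÷ 9 kcal/g = 88.9333 g.

89 g/day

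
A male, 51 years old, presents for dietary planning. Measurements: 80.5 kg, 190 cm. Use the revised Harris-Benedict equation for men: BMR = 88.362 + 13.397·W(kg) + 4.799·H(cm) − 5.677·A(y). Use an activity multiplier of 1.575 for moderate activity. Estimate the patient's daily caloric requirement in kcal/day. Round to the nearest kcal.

2818 kcal/day

Harris-Benedict: BMR = 88.362 + 13.397(80.5) + 4.799(190) − 5.677(51) = 1789.1035 kcal/day.
TEE = BMR × activity factor = 1789.1035 × 1.575 = 2817.838 kcal/day.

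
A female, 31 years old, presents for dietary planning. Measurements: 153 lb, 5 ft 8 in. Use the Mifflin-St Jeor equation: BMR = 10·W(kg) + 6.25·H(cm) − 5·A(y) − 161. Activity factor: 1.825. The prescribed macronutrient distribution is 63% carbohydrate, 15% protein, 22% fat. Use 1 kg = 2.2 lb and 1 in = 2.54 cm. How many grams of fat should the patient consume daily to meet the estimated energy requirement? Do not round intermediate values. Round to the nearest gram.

Convert to metric: weight = 153 ÷ 2.2 = 69.5455 kg; height = (5×12 + 8) × 2.54 = 68 × 2.54 = 172.72 cm.
Mifflin-St Jeor (female): BMR = 10(69.5455) + 6.25(172.72) − 5(31) − 161 = 695.4545 + 1079.5 − 155 − 161 = 1458.9545 kcal/day.
TEE = 1458.9545 × 1.825 = 2662.592 kcal/day.
Fat energy = 22% × 2662.592 = 585.7703 kcal.
Fat = 585.7703 ÷ 9 kcal/g = 65.0856 g.

65 g/day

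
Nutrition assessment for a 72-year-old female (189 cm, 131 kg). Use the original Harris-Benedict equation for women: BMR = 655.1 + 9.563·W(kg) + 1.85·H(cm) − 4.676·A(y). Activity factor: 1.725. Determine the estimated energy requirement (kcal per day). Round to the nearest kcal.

Harris-Benedict: BMR = 655.1 + 9.563(131) + 1.85(189) − 4.676(72) = 1920.831 kcal/day.
TEE = BMR × activity factor = 1920.831 × 1.725 = 3313.4335 kcal/day.

3313 kcal per day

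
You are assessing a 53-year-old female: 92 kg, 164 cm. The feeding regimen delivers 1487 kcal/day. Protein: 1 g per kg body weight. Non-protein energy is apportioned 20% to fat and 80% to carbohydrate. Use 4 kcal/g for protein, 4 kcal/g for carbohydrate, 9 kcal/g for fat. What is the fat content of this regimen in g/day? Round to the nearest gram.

Protein = 1 × 92 = 92 g → 92 × 4 = 368 kcal.
Non-protein calories = 1487 − 368 = 1119 kcal.
Fat: 20% × 1119 = 223.8 kcal; carbohydrate: 895.2 kcal.
Fat: 223.8 kcal ÷ 9 kcal/g = 24.8667 g.

25 g/day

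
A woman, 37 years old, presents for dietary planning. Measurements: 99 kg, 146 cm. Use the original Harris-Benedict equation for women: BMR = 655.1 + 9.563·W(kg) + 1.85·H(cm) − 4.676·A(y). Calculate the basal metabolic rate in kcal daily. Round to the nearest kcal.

Harris-Benedict: BMR = 655.1 + 9.563(99) + 1.85(146) − 4.676(37) = 1698.925 kcal/day.

1699 kcal daily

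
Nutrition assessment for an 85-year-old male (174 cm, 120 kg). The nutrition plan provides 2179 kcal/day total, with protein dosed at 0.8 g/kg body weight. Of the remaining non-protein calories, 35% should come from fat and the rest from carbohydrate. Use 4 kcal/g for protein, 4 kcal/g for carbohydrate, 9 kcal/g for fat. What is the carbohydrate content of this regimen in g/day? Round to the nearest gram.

Protein = 0.8 × 120 = 96 g → 96 × 4 = 384 kcal.
Non-protein calories = 2179 − 384 = 1795 kcal.
Fat: 35% × 1795 = 628.25 kcal; carbohydrate: 1166.75 kcal.
Carbohydrate: 1166.75 kcal ÷ 4 kcal/g = 291.6875 g.

292 g/day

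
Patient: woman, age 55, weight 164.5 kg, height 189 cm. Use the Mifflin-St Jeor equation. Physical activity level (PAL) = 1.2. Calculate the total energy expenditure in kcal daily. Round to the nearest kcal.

Mifflin-St Jeor (female): BMR = 10(164.5) + 6.25(189) − 5(55) − 161 = 1645 + 1181.25 − 275 − 161 = 2390.25 kcal/day.
TEE = BMR × activity factor = 2390.25 × 1.2 = 2868.3 kcal/day.

2868 kcal daily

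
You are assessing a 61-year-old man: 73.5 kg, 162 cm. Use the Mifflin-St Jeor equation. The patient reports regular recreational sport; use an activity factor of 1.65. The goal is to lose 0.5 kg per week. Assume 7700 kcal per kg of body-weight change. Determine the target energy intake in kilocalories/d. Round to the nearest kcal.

Mifflin-St Jeor (male): BMR = 10(73.5) + 6.25(162) − 5(61) + 5 = 735 + 1012.5 − 305 + 5 = 1447.5 kcal/day.
TEE = 1447.5 × 1.65 = 2388.375 kcal/day.
Required daily deficit = 0.5 × 7700 ÷ 7 = 550 kcal/day.
Target intake = 2388.375 − 550 = 1838.375 kcal/day.

1838 kilocalories/d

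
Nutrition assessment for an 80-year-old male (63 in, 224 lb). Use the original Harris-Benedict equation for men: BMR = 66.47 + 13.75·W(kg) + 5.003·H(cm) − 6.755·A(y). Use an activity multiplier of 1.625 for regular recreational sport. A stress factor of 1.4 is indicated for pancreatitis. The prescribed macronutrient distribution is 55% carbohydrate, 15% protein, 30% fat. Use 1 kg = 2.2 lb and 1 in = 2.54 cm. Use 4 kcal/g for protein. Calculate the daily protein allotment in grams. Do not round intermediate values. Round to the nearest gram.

147 g/day

Convert to metric: weight = 224 ÷ 2.2 = 101.8182 kg; height = 63 × 2.54 = 160.02 cm.
Harris-Benedict: BMR = 66.47 + 13.75(101.8182) + 5.003(160.02) − 6.755(80) = 1726.6501 kcal/day.
TEE = 1726.6501 × 1.625 = 2805.8063 kcal/day.
With stress factor 1.4: 2805.8063 × 1.4 = 3928.1289 kcal/day.
Protein energy = 15% × 3928.1289 = 589.2193 kcal.
Protein = 589.2193 ÷ 4 kcal/g = 147.3048 g.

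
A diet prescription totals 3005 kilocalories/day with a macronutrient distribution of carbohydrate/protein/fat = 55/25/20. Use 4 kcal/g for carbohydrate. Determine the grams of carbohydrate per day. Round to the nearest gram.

Carbohydrate energy = 55% × 3005 = 1652.75 kcal.
At 4 kcal/g: 1652.75 ÷ 4 = 413.1875 g.

413 g/day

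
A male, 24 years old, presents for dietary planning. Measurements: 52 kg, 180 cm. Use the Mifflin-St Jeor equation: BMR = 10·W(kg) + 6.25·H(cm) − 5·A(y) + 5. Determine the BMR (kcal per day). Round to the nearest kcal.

Mifflin-St Jeor (male): BMR = 10(52) + 6.25(180) − 5(24) + 5 = 520 + 1125 − 120 + 5 = 1530 kcal/day.

1530 kcal per day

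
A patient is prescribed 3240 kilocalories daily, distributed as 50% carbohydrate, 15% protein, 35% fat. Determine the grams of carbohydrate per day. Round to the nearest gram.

Carbohydrate energy = 50% × 3240 = 1620 kcal.
At 4 kcal/g: 1620 ÷ 4 = 405 g.

405 g/day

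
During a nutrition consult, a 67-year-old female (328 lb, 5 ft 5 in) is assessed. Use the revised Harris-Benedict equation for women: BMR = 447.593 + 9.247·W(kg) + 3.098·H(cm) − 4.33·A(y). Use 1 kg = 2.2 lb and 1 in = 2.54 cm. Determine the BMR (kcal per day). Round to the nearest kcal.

Convert to metric: weight = 328 ÷ 2.2 = 149.0909 kg; height = (5×12 + 5) × 2.54 = 65 × 2.54 = 165.1 cm.
Harris-Benedict: BMR = 447.593 + 9.247(149.0909) + 3.098(165.1) − 4.33(67) = 2047.6064 kcal/day.

2048 kcal per day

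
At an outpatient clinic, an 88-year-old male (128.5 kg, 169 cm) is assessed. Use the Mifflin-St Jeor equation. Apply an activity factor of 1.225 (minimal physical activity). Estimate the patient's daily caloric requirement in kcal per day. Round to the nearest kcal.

Mifflin-St Jeor (male): BMR = 10(128.5) + 6.25(169) − 5(88) + 5 = 1285 + 1056.25 − 440 + 5 = 1906.25 kcal/day.
TEE = BMR × activity factor = 1906.25 × 1.225 = 2335.1563 kcal/day.

2335 kcal per day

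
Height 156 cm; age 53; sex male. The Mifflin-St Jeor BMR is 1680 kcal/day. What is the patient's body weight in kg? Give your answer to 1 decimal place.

1680 = 10·W + 6.25(156) − 5(53) + 5
10·W = 1680 − 715 = 965, so W = 96.5 kg.

96.5 kg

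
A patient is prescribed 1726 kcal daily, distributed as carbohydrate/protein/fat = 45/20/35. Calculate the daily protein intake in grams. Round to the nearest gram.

86 g/day

Protein energy = 20% × 1726 = 345.2 kcal.
At 4 kcal/g: 345.2 ÷ 4 = 86.3 g.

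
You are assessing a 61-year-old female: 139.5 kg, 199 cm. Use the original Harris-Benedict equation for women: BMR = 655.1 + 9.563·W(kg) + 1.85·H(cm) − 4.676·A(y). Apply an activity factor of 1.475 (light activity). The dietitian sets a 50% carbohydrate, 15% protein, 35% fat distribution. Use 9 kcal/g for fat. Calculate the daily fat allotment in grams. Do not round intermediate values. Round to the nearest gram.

119 g/day

Harris-Benedict: BMR = 655.1 + 9.563(139.5) + 1.85(199) − 4.676(61) = 2072.0525 kcal/day.
TEE = 2072.0525 × 1.475 = 3056.2774 kcal/day.
Fat energy = 35% × 3056.2774 = 1069.6971 kcal.
Fat = 1069.6971 ÷ 9 kcal/g = 118.8552 g.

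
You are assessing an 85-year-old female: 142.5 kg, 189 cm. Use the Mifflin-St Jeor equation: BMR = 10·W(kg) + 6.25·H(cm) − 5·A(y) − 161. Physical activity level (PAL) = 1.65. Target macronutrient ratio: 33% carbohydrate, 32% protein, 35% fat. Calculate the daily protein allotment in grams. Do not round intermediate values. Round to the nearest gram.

267 g/day

Mifflin-St Jeor (female): BMR = 10(142.5) + 6.25(189) − 5(85) − 161 = 1425 + 1181.25 − 425 − 161 = 2020.25 kcal/day.
TEE = 2020.25 × 1.65 = 3333.4125 kcal/day.
Protein energy = 32% × 3333.4125 = 1066.692 kcal.
Protein = 1066.692 ÷ 4 kcal/g = 266.673 g.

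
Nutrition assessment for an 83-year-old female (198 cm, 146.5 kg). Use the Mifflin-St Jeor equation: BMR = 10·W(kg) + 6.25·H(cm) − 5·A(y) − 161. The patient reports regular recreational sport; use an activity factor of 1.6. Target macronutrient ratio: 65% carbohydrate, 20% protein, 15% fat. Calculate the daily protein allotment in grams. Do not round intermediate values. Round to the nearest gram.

Mifflin-St Jeor (female): BMR = 10(146.5) + 6.25(198) − 5(83) − 161 = 1465 + 1237.5 − 415 − 161 = 2126.5 kcal/day.
TEE = 2126.5 × 1.6 = 3402.4 kcal/day.
Protein energy = 20% × 3402.4 = 680.48 kcal.
Protein = 680.48 ÷ 4 kcal/g = 170.12 g.

170 g/day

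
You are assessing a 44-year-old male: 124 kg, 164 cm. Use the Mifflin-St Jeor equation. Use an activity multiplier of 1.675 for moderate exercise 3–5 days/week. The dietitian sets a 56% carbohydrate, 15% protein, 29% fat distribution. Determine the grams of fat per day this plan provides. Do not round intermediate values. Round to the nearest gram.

Mifflin-St Jeor (male): BMR = 10(124) + 6.25(164) − 5(44) + 5 = 1240 + 1025 − 220 + 5 = 2050 kcal/day.
TEE = 2050 × 1.675 = 3433.75 kcal/day.
Fat energy = 29% × 3433.75 = 995.7875 kcal.
Fat = 995.7875 ÷ 9 kcal/g = 110.6431 g.

111 g/day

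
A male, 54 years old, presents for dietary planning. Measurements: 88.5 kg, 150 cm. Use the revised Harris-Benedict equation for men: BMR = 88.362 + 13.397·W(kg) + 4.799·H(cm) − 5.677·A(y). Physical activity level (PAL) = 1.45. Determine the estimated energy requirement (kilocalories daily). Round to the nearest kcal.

2447 kilocalories daily

Harris-Benedict: BMR = 88.362 + 13.397(88.5) + 4.799(150) − 5.677(54) = 1687.2885 kcal/day.
TEE = BMR × activity factor = 1687.2885 × 1.45 = 2446.5683 kcal/day.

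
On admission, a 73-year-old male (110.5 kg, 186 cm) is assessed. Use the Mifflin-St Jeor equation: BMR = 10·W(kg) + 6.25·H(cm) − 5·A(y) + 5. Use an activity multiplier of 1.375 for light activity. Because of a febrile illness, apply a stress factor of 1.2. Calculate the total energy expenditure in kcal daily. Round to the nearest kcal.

3147 kcal daily

Mifflin-St Jeor (male): BMR = 10(110.5) + 6.25(186) − 5(73) + 5 = 1105 + 1162.5 − 365 + 5 = 1907.5 kcal/day.
TEE = BMR × activity factor = 1907.5 × 1.375 = 2622.8125 kcal/day.
Apply stress factor: 2622.8125 × 1.2 = 3147.375 kcal/day.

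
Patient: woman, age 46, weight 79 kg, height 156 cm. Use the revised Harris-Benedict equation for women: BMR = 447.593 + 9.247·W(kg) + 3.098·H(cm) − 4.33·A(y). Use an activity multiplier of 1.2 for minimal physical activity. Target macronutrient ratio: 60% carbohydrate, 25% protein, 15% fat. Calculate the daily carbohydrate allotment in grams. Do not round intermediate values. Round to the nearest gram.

263 g/day

Harris-Benedict: BMR = 447.593 + 9.247(79) + 3.098(156) − 4.33(46) = 1462.214 kcal/day.
TEE = 1462.214 × 1.2 = 1754.6568 kcal/day.
Carbohydrate energy = 60% × 1754.6568 = 1052.7941 kcal.
Carbohydrate = 1052.7941 ÷ 4 kcal/g = 263.1985 g.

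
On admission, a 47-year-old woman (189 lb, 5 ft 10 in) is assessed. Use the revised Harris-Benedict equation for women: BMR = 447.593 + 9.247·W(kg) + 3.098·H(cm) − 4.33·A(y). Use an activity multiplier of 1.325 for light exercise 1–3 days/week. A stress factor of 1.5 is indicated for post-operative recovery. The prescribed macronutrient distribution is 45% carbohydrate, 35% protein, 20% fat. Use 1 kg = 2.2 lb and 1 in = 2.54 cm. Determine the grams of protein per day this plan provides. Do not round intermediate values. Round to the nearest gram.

276 g/day

Convert to metric: weight = 189 ÷ 2.2 = 85.9091 kg; height = (5×12 + 10) × 2.54 = 70 × 2.54 = 177.8 cm.
Harris-Benedict: BMR = 447.593 + 9.247(85.9091) + 3.098(177.8) − 4.33(47) = 1589.3088 kcal/day.
TEE = 1589.3088 × 1.325 = 2105.8341 kcal/day.
With stress factor 1.5: 2105.8341 × 1.5 = 3158.7512 kcal/day.
Protein energy = 35% × 3158.7512 = 1105.5629 kcal.
Protein = 1105.5629 ÷ 4 kcal/g = 276.3907 g.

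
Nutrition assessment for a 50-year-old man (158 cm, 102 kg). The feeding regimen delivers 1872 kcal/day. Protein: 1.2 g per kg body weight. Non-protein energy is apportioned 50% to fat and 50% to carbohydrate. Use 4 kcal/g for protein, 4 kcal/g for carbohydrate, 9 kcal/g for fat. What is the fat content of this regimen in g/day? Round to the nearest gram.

Protein = 1.2 × 102 = 122.4 g → 122.4 × 4 = 489.6 kcal.
Non-protein calories = 1872 − 489.6 = 1382.4 kcal.
Fat: 50% × 1382.4 = 691.2 kcal; carbohydrate: 691.2 kcal.
Fat: 691.2 kcal ÷ 9 kcal/g = 76.8 g.

77 g/day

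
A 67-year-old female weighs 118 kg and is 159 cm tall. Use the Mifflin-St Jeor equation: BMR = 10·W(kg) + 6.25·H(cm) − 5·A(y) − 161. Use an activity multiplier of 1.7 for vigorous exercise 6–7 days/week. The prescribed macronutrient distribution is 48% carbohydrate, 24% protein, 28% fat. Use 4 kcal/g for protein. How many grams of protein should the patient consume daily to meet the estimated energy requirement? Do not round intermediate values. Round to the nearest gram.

171 g/day

Mifflin-St Jeor (female): BMR = 10(118) + 6.25(159) − 5(67) − 161 = 1180 + 993.75 − 335 − 161 = 1677.75 kcal/day.
TEE = 1677.75 × 1.7 = 2852.175 kcal/day.
Protein energy = 24% × 2852.175 = 684.522 kcal.
Protein = 684.522 ÷ 4 kcal/g = 171.1305 g.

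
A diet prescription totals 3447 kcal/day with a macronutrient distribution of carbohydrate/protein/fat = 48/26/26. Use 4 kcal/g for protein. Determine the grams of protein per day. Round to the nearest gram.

224 g/day

Protein energy = 26% × 3447 = 896.22 kcal.
At 4 kcal/g: 896.22 ÷ 4 = 224.055 g.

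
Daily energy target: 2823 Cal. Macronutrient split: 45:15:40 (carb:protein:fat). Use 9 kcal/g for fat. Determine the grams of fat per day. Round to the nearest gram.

Fat energy = 40% × 2823 = 1129.2 kcal.
At 9 kcal/g: 1129.2 ÷ 9 = 125.4667 g.

125 g/day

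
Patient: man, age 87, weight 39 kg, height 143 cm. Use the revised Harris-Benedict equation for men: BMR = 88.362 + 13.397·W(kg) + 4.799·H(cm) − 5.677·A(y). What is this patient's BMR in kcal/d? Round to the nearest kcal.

803 kcal/d

Harris-Benedict: BMR = 88.362 + 13.397(39) + 4.799(143) − 5.677(87) = 803.203 kcal/day.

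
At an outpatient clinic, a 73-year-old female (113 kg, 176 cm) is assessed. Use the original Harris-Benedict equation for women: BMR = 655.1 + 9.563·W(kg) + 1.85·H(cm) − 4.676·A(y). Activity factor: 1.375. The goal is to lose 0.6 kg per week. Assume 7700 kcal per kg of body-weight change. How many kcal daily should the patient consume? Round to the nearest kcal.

1705 kcal daily

Harris-Benedict: BMR = 655.1 + 9.563(113) + 1.85(176) − 4.676(73) = 1719.971 kcal/day.
TEE = 1719.971 × 1.375 = 2364.9601 kcal/day.
Required daily deficit = 0.6 × 7700 ÷ 7 = 660 kcal/day.
Target intake = 2364.9601 − 660 = 1704.9601 kcal/day.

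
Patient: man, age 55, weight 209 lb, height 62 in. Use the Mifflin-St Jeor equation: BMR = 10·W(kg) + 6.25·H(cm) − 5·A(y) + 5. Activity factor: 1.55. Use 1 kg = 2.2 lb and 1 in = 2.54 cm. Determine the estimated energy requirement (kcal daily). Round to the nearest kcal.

Convert to metric: weight = 209 ÷ 2.2 = 95 kg; height = 62 × 2.54 = 157.48 cm.
Mifflin-St Jeor (male): BMR = 10(95) + 6.25(157.48) − 5(55) + 5 = 950 + 984.25 − 275 + 5 = 1664.25 kcal/day.
TEE = BMR × activity factor = 1664.25 × 1.55 = 2579.5875 kcal/day.

2580 kcal daily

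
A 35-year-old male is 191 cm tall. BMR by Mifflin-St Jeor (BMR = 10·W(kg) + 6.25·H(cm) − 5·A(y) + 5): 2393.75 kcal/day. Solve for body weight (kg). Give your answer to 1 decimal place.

2393.75 = 10·W + 6.25(191) − 5(35) + 5
10·W = 2393.75 − 1023.75 = 1370, so W = 137 kg.

137.0 kg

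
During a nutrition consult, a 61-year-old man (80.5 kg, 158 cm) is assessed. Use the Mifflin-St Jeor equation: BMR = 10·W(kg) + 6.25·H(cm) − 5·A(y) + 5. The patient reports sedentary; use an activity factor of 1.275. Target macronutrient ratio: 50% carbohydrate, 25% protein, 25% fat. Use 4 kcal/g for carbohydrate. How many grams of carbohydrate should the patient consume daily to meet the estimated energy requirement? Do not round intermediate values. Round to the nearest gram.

Mifflin-St Jeor (male): BMR = 10(80.5) + 6.25(158) − 5(61) + 5 = 805 + 987.5 − 305 + 5 = 1492.5 kcal/day.
TEE = 1492.5 × 1.275 = 1902.9375 kcal/day.
Carbohydrate energy = 50% × 1902.9375 = 951.4688 kcal.
Carbohydrate = 951.4688 ÷ 4 kcal/g = 237.8672 g.

238 g/day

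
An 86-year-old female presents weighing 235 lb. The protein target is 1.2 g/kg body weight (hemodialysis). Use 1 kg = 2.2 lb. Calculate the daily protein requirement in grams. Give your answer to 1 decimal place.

Weight in kg = 235 ÷ 2.2 = 106.8182 kg.
Protein = 1.2 g/kg × 106.8182 kg = 128.1818 g/day.

128.2 g/day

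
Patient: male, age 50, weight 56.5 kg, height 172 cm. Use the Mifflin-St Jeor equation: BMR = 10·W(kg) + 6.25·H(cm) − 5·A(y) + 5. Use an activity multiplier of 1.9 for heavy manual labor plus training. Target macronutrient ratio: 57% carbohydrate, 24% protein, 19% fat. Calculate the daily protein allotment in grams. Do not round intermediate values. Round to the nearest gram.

Mifflin-St Jeor (male): BMR = 10(56.5) + 6.25(172) − 5(50) + 5 = 565 + 1075 − 250 + 5 = 1395 kcal/day.
TEE = 1395 × 1.9 = 2650.5 kcal/day.
Protein energy = 24% × 2650.5 = 636.12 kcal.
Protein = 636.12 ÷ 4 kcal/g = 159.03 g.

159 g/day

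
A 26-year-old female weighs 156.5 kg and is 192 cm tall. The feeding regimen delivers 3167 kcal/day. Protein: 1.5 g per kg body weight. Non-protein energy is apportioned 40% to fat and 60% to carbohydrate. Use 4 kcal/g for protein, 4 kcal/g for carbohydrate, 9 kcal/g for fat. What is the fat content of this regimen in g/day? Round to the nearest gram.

Protein = 1.5 × 156.5 = 234.75 g → 234.75 × 4 = 939 kcal.
Non-protein calories = 3167 − 939 = 2228 kcal.
Fat: 40% × 2228 = 891.2 kcal; carbohydrate: 1336.8 kcal.
Fat: 891.2 kcal ÷ 9 kcal/g = 99.0222 g.

99 g/day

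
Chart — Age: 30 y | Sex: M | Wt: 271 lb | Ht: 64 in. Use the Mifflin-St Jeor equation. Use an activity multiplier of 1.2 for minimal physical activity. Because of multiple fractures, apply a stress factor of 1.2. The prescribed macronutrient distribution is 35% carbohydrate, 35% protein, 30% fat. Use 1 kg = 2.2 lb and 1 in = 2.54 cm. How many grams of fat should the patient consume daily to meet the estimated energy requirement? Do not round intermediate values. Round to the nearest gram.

Convert to metric: weight = 271 ÷ 2.2 = 123.1818 kg; height = 64 × 2.54 = 162.56 cm.
Mifflin-St Jeor (male): BMR = 10(123.1818) + 6.25(162.56) − 5(30) + 5 = 1231.8182 + 1016 − 150 + 5 = 2102.8182 kcal/day.
TEE = 2102.8182 × 1.2 = 2523.3818 kcal/day.
With stress factor 1.2: 2523.3818 × 1.2 = 3028.0582 kcal/day.
Fat energy = 30% × 3028.0582 = 908.4175 kcal.
Fat = 908.4175 ÷ 9 kcal/g = 100.9353 g.

101 g/day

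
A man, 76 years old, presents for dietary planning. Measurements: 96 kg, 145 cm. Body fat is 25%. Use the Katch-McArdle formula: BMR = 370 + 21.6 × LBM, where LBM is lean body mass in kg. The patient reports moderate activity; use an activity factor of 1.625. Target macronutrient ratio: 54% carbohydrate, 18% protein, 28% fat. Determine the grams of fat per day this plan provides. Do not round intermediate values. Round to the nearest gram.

97 g/day

LBM = 96 × (1 − 0.25) = 72 kg. Katch-McArdle: BMR = 370 + 21.6 × 72 = 1925.2 kcal/day.
TEE = 1925.2 × 1.625 = 3128.45 kcal/day.
Fat energy = 28% × 3128.45 = 875.966 kcal.
Fat = 875.966 ÷ 9 kcal/g = 97.3296 g.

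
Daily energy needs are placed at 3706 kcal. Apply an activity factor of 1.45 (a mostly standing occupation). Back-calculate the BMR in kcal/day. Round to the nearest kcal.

BMR = TEE ÷ activity factor = 3706 ÷ 1.45 = 2555.8621 kcal/day.

2556 kcal/day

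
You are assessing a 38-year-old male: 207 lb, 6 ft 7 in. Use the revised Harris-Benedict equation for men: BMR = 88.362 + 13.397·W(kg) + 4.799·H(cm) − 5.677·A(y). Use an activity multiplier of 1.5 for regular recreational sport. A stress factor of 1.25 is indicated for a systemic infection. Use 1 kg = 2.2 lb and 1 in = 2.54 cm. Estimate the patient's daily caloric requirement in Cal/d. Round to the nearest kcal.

3930 Cal/d

Convert to metric: weight = 207 ÷ 2.2 = 94.0909 kg; height = (6×12 + 7) × 2.54 = 79 × 2.54 = 200.66 cm.
Harris-Benedict: BMR = 88.362 + 13.397(94.0909) + 4.799(200.66) − 5.677(38) = 2096.1392 kcal/day.
TEE = BMR × activity factor = 2096.1392 × 1.5 = 3144.2089 kcal/day.
Apply stress factor: 3144.2089 × 1.25 = 3930.2611 kcal/day.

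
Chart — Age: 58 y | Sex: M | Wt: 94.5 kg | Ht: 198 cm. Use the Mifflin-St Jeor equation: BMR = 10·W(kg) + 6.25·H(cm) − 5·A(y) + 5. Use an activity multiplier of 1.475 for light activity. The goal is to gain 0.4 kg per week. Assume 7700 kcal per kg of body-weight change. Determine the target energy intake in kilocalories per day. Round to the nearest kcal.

3239 kilocalories per day

Mifflin-St Jeor (male): BMR = 10(94.5) + 6.25(198) − 5(58) + 5 = 945 + 1237.5 − 290 + 5 = 1897.5 kcal/day.
TEE = 1897.5 × 1.475 = 2798.8125 kcal/day.
Required daily surplus = 0.4 × 7700 ÷ 7 = 440 kcal/day.
Target intake = 2798.8125 + 440 = 3238.8125 kcal/day.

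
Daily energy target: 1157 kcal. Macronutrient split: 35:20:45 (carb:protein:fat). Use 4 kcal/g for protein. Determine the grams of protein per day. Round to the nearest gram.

58 g/day

Protein energy = 20% × 1157 = 231.4 kcal.
At 4 kcal/g: 231.4 ÷ 4 = 57.85 g.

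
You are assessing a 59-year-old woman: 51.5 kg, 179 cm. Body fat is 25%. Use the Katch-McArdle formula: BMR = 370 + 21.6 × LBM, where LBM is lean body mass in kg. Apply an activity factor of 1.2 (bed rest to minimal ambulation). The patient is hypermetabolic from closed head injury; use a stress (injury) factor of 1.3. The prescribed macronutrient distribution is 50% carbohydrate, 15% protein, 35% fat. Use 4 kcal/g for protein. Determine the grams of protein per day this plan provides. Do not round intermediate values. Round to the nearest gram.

70 g/day

LBM = 51.5 × (1 − 0.25) = 38.625 kg. Katch-McArdle: BMR = 370 + 21.6 × 38.625 = 1204.3 kcal/day.
TEE = 1204.3 × 1.2 = 1445.16 kcal/day.
With stress factor 1.3: 1445.16 × 1.3 = 1878.708 kcal/day.
Protein energy = 15% × 1878.708 = 281.8062 kcal.
Protein = 281.8062 ÷ 4 kcal/g = 70.4516 g.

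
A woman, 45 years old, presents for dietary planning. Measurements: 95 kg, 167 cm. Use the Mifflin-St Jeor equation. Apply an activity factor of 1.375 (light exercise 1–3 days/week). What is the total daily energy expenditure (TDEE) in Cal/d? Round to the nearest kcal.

Mifflin-St Jeor (female): BMR = 10(95) + 6.25(167) − 5(45) − 161 = 950 + 1043.75 − 225 − 161 = 1607.75 kcal/day.
TEE = BMR × activity factor = 1607.75 × 1.375 = 2210.6563 kcal/day.

2211 Cal/d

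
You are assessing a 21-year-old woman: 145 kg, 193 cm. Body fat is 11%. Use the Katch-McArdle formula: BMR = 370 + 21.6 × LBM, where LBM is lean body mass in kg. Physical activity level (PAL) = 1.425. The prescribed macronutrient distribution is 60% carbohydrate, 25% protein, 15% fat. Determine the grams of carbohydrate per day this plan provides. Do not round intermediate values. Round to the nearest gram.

LBM = 145 × (1 − 0.11) = 129.05 kg. Katch-McArdle: BMR = 370 + 21.6 × 129.05 = 3157.48 kcal/day.
TEE = 3157.48 × 1.425 = 4499.409 kcal/day.
Carbohydrate energy = 60% × 4499.409 = 2699.6454 kcal.
Carbohydrate = 2699.6454 ÷ 4 kcal/g = 674.9114 g.

675 g/day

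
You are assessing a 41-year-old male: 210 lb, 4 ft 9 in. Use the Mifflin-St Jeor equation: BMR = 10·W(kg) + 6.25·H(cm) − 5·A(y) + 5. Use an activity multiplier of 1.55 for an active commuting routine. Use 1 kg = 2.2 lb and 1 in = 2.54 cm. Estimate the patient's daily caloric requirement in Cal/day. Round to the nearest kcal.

2572 Cal/day

Convert to metric: weight = 210 ÷ 2.2 = 95.4545 kg; height = (4×12 + 9) × 2.54 = 57 × 2.54 = 144.78 cm.
Mifflin-St Jeor (male): BMR = 10(95.4545) + 6.25(144.78) − 5(41) + 5 = 954.5455 + 904.875 − 205 + 5 = 1659.4205 kcal/day.
TEE = BMR × activity factor = 1659.4205 × 1.55 = 2572.1017 kcal/day.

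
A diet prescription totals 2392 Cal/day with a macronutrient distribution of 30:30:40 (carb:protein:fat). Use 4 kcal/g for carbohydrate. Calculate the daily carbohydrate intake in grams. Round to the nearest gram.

179 g/day

Carbohydrate energy = 30% × 2392 = 717.6 kcal.
At 4 kcal/g: 717.6 ÷ 4 = 179.4 g.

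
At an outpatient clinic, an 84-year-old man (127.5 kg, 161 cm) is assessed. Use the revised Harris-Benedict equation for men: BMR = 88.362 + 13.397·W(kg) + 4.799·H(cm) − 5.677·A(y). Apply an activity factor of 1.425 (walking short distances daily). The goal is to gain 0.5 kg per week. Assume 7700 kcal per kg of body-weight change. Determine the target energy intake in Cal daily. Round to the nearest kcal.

Harris-Benedict: BMR = 88.362 + 13.397(127.5) + 4.799(161) − 5.677(84) = 2092.2505 kcal/day.
TEE = 2092.2505 × 1.425 = 2981.457 kcal/day.
Required daily surplus = 0.5 × 7700 ÷ 7 = 550 kcal/day.
Target intake = 2981.457 + 550 = 3531.457 kcal/day.

3531 Cal daily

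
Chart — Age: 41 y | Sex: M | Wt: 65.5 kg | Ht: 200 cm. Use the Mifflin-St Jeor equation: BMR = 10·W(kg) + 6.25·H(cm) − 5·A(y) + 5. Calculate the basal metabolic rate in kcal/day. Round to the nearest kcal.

1705 kcal/day

Mifflin-St Jeor (male): BMR = 10(65.5) + 6.25(200) − 5(41) + 5 = 655 + 1250 − 205 + 5 = 1705 kcal/day.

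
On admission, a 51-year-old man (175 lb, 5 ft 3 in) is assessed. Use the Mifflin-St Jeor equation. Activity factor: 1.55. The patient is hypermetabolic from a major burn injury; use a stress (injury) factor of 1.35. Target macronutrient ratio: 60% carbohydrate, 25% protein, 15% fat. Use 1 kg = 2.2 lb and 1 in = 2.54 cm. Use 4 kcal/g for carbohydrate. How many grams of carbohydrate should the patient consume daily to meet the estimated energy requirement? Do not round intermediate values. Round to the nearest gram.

485 g/day

Convert to metric: weight = 175 ÷ 2.2 = 79.5455 kg; height = (5×12 + 3) × 2.54 = 63 × 2.54 = 160.02 cm.
Mifflin-St Jeor (male): BMR = 10(79.5455) + 6.25(160.02) − 5(51) + 5 = 795.4545 + 1000.125 − 255 + 5 = 1545.5795 kcal/day.
TEE = 1545.5795 × 1.55 = 2395.6483 kcal/day.
With stress factor 1.35: 2395.6483 × 1.35 = 3234.1252 kcal/day.
Carbohydrate energy = 60% × 3234.1252 = 1940.4751 kcal.
Carbohydrate = 1940.4751 ÷ 4 kcal/g = 485.1188 g.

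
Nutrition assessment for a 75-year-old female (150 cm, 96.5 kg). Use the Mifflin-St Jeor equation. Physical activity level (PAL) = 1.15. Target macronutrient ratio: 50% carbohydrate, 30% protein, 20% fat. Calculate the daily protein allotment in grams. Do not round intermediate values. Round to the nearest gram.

Mifflin-St Jeor (female): BMR = 10(96.5) + 6.25(150) − 5(75) − 161 = 965 + 937.5 − 375 − 161 = 1366.5 kcal/day.
TEE = 1366.5 × 1.15 = 1571.475 kcal/day.
Protein energy = 30% × 1571.475 = 471.4425 kcal.
Protein = 471.4425 ÷ 4 kcal/g = 117.8606 g.

118 g/day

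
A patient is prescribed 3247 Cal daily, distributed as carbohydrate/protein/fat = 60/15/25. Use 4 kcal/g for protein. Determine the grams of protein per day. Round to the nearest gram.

Protein energy = 15% × 3247 = 487.05 kcal.
At 4 kcal/g: 487.05 ÷ 4 = 121.7625 g.

122 g/day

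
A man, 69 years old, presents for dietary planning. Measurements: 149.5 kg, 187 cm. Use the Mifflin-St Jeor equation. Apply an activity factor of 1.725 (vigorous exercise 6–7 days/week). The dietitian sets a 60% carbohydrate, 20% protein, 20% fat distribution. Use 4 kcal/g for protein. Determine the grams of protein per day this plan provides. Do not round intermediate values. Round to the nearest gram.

Mifflin-St Jeor (male): BMR = 10(149.5) + 6.25(187) − 5(69) + 5 = 1495 + 1168.75 − 345 + 5 = 2323.75 kcal/day.
TEE = 2323.75 × 1.725 = 4008.4688 kcal/day.
Protein energy = 20% × 4008.4688 = 801.6938 kcal.
Protein = 801.6938 ÷ 4 kcal/g = 200.4234 g.

200 g/day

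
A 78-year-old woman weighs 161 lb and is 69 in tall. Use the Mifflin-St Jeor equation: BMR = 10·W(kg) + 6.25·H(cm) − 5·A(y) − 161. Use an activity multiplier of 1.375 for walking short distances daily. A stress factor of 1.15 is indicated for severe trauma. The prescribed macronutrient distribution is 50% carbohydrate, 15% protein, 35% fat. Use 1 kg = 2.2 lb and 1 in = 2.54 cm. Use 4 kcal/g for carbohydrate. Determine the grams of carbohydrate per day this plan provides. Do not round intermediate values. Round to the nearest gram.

252 g/day

Convert to metric: weight = 161 ÷ 2.2 = 73.1818 kg; height = 69 × 2.54 = 175.26 cm.
Mifflin-St Jeor (female): BMR = 10(73.1818) + 6.25(175.26) − 5(78) − 161 = 731.8182 + 1095.375 − 390 − 161 = 1276.1932 kcal/day.
TEE = 1276.1932 × 1.375 = 1754.7656 kcal/day.
With stress factor 1.15: 1754.7656 × 1.15 = 2017.9805 kcal/day.
Carbohydrate energy = 50% × 2017.9805 = 1008.9902 kcal.
Carbohydrate = 1008.9902 ÷ 4 kcal/g = 252.2476 g.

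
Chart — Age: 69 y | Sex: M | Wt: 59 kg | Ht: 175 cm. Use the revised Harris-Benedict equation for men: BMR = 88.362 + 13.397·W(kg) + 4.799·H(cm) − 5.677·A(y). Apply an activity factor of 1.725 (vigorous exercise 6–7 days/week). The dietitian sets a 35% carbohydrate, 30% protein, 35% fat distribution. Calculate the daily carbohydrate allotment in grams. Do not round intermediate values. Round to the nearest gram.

Harris-Benedict: BMR = 88.362 + 13.397(59) + 4.799(175) − 5.677(69) = 1326.897 kcal/day.
TEE = 1326.897 × 1.725 = 2288.8973 kcal/day.
Carbohydrate energy = 35% × 2288.8973 = 801.1141 kcal.
Carbohydrate = 801.1141 ÷ 4 kcal/g = 200.2785 g.

200 g/day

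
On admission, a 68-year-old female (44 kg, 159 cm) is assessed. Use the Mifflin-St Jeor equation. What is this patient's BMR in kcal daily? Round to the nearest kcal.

Mifflin-St Jeor (female): BMR = 10(44) + 6.25(159) − 5(68) − 161 = 440 + 993.75 − 340 − 161 = 932.75 kcal/day.

933 kcal daily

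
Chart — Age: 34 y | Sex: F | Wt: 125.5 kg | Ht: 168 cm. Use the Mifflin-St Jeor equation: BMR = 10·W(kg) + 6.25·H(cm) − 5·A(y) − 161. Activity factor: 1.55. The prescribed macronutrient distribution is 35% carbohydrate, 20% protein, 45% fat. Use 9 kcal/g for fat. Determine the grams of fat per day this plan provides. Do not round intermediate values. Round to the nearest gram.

153 g/day

Mifflin-St Jeor (female): BMR = 10(125.5) + 6.25(168) − 5(34) − 161 = 1255 + 1050 − 170 − 161 = 1974 kcal/day.
TEE = 1974 × 1.55 = 3059.7 kcal/day.
Fat energy = 45% × 3059.7 = 1376.865 kcal.
Fat = 1376.865 ÷ 9 kcal/g = 152.985 g.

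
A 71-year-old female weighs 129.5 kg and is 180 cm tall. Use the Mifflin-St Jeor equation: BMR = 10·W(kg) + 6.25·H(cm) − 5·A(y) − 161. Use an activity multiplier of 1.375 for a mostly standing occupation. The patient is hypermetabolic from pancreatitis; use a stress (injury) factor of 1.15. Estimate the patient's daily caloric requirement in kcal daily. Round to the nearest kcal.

Mifflin-St Jeor (female): BMR = 10(129.5) + 6.25(180) − 5(71) − 161 = 1295 + 1125 − 355 − 161 = 1904 kcal/day.
TEE = BMR × activity factor = 1904 × 1.375 = 2618 kcal/day.
Apply stress factor: 2618 × 1.15 = 3010.7 kcal/day.

3011 kcal daily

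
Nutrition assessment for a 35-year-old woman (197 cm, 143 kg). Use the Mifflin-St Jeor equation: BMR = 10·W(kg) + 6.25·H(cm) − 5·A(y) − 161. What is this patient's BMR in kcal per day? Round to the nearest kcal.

2325 kcal per day

Mifflin-St Jeor (female): BMR = 10(143) + 6.25(197) − 5(35) − 161 = 1430 + 1231.25 − 175 − 161 = 2325.25 kcal/day.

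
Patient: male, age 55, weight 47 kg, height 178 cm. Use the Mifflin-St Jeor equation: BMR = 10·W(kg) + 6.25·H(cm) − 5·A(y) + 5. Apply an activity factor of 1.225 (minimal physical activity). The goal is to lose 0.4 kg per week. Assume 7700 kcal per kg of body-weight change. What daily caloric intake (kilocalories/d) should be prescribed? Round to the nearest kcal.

Mifflin-St Jeor (male): BMR = 10(47) + 6.25(178) − 5(55) + 5 = 470 + 1112.5 − 275 + 5 = 1312.5 kcal/day.
TEE = 1312.5 × 1.225 = 1607.8125 kcal/day.
Required daily deficit = 0.4 × 7700 ÷ 7 = 440 kcal/day.
Target intake = 1607.8125 − 440 = 1167.8125 kcal/day.

1168 kilocalories/d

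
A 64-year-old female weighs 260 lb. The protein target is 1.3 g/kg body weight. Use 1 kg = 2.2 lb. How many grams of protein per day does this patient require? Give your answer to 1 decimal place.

153.6 g/day

Weight in kg = 260 ÷ 2.2 = 118.1818 kg.
Protein = 1.3 g/kg × 118.1818 kg = 153.6364 g/day.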